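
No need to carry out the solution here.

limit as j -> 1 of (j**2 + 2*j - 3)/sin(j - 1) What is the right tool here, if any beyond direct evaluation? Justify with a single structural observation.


Technique: l'Hôpital's rule (0/0) — the 0/0 form at 1 is the signature situation for l'Hôpital's rule. A local series expansion at the point resolves it as well; the rule is the packaged version of that step.


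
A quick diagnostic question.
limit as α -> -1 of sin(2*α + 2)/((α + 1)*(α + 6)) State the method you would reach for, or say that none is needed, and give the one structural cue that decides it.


Diagnosis: l'Hôpital's rule (0/0) — numerator and denominator both vanish at -1 — a genuine 0/0 form, which is exactly when l'Hôpital applies. Known elementary limits would finish this too — the rule just bypasses the case analysis.


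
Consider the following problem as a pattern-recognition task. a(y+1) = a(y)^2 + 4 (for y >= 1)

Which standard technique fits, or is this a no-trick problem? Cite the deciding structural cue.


Best approach: no special technique — the recurrence is nonlinear in the sequence terms; no linear-recurrence method fits it as written — one iterates or studies it directly.


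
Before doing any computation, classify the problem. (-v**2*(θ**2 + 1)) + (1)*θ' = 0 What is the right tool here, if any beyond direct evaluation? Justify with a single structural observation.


Best approach: separation of variables — separating collects all θ-dependence with the derivative and leaves all v-dependence opposite: variables separate.


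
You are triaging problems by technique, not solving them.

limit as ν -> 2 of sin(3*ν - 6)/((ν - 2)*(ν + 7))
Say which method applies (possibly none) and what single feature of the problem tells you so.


Verdict: l'Hôpital's rule (0/0) — plug in 2: top and bottom both hit zero, so differentiate each and retry. A first-order expansion at the point is an equally standard path; the rule packages it.


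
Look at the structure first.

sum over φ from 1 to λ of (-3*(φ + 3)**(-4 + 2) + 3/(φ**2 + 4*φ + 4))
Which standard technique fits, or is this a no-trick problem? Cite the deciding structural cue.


Technique: telescoping — this sum is a zipper: each term contributes 3/(φ**2 + 4*φ + 4) and removes the next index's value, which the following term puts back, closing term by term.


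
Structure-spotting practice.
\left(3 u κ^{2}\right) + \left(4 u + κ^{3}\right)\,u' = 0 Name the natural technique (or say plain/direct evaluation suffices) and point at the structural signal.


Verdict: the exact-equation method — take the mixed partials of 3 u κ^{2} and 4 u + κ^{3}: they are equal, which certifies an exact differential.


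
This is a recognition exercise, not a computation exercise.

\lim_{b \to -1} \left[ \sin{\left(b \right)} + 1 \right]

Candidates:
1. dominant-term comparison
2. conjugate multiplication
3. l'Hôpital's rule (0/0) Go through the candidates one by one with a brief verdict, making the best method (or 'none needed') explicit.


Method: no special technique — no vanishing denominator and no indeterminate clash at the point — evaluation is immediate.
- dominant-term comparison: no dominant power emerges to decide the limit by degree comparison.
- conjugate multiplication — the conjugate move applies to radical differences, which this is not.
- l'Hôpital's rule (0/0): evaluation at the point is determinate, so the rule has nothing to repair.


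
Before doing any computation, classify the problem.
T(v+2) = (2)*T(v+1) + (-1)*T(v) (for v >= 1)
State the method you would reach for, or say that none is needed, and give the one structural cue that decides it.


Method: the characteristic-root method — linear, homogeneous, constant coefficients: solutions of the form r^v exist — find the roots of the characteristic polynomial.


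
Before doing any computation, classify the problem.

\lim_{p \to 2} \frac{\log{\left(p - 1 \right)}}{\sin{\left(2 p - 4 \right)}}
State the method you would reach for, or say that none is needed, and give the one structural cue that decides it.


Diagnosis: l'Hôpital's rule (0/0) — numerator and denominator both vanish at 2 — a genuine 0/0 form, which is exactly when l'Hôpital applies. Known elementary limits would finish this too — the rule just bypasses the case analysis.


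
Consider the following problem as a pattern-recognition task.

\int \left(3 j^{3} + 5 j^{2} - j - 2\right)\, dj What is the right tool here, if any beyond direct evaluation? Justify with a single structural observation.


Verdict: no special technique — a term-by-term power-rule job in j; no substitution or rearrangement earns its keep here.


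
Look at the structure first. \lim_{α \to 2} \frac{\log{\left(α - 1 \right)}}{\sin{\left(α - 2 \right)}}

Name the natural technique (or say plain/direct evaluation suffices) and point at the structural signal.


Verdict: l'Hôpital's rule (0/0) — numerator and denominator both vanish at 2 — a genuine 0/0 form, which is exactly when l'Hôpital applies. A first-order expansion at the point is an equally standard path; the rule packages it.


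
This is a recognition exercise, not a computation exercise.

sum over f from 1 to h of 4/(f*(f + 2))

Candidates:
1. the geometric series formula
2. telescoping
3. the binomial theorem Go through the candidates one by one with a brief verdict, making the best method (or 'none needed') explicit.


Diagnosis: telescoping — integer-spaced poles in 4/(f*(f + 2)) are the telescoping signature in disguise.
- the geometric series formula — there is no constant term-to-term ratio.
- telescoping — yes, a natural case for it.
- the binomial theorem: the terms do not reassemble into a binomial power.


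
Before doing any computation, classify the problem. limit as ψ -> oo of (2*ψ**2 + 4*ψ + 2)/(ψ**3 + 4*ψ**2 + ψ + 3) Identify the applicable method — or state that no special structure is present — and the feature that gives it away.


Technique: dominant-term comparison — divide through by the highest power of ψ; every lower-order term dies and the dominant terms decide the limit. l'Hôpital's at-infinity variant applies to the expression viewed as a single quotient; the leading-term comparison is the direct route.


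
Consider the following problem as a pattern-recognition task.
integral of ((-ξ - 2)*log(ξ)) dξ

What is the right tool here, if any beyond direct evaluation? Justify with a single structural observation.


Technique: integration by parts — a polynomial next to log(ξ): integrate the polynomial, differentiate the log, and the integral simplifies in one pass.


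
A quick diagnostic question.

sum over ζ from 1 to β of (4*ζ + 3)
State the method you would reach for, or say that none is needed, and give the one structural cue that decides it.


Diagnosis: no special technique — Faulhaber territory: sum each constant-multiple power of ζ with its closed-form formula, no trick required.


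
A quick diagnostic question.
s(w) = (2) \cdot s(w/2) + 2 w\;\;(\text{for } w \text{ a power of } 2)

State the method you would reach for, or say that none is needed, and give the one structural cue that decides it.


Verdict: the master substitution — the argument contracts 2-fold per step: reindex w exponentially and solve the linear recurrence in the new index.


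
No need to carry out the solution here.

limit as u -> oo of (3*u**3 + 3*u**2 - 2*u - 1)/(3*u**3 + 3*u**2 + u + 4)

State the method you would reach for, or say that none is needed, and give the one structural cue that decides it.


Technique: dominant-term comparison — divide by the highest power of u present: lower-order terms vanish and the dominant ratio remains. Viewed as a single quotient this is an ∞/∞ form — an at-infinity application of l'Hôpital's rule would also resolve it; comparing leading growth reads the answer without differentiating.


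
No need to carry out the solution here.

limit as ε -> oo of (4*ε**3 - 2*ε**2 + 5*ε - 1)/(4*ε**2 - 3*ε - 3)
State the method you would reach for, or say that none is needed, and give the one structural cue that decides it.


Verdict: dominant-term comparison — divide by the highest power of ε present: lower-order terms vanish and the dominant ratio remains. As a single quotient, the ∞/∞ shape would yield to repeated differentiation as well — the growth comparison gets there in one look.


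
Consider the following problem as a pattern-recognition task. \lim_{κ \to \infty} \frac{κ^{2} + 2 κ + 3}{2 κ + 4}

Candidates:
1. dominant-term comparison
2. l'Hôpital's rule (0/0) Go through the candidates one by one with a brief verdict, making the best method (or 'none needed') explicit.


Method: dominant-term comparison — divide through by the highest power of κ; every lower-order term dies and the dominant terms decide the limit.
- dominant-term comparison — applies; the problem has the shape this method handles.
- l'Hôpital's rule (0/0): as a single quotient the expression runs to ∞/∞ at the limit point — an at-infinity form of the rule would apply, though the leading-growth comparison is the direct reading.


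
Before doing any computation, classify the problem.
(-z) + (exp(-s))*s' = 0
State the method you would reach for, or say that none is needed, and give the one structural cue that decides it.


Method: separation of variables — one side of the product carries the independent variable, the other the unknown — the textbook separation shape. One could also solve this as an exact equation; with each coefficient in its own variable, separating is the same work with fewer steps.


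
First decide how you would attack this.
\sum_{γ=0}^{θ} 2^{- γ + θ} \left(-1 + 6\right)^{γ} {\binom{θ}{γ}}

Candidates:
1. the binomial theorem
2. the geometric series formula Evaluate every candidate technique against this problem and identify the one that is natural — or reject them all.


Method: the binomial theorem — the summand is term γ of a binomial expansion in (-1 + 6) and 2; the whole sum is a single power.
- the binomial theorem: applies; the problem has the shape this method handles.
- the geometric series formula — consecutive terms are not related by a fixed multiplier.


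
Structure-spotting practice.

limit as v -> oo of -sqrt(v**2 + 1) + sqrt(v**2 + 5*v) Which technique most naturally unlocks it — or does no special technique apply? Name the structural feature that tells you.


Verdict: conjugate multiplication — infinity minus infinity with a radical in play — multiply by the conjugate so the divergences of sqrt(v**2 + 5*v) and sqrt(v**2 + 1) annihilate.


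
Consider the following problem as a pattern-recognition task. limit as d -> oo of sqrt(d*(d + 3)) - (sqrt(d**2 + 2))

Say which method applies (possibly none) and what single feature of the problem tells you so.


Diagnosis: conjugate multiplication — divergence minus divergence hides a finite answer — expose it by pairing sqrt(d*(d + 3)) - sqrt(d**2 + 2) with its conjugate.


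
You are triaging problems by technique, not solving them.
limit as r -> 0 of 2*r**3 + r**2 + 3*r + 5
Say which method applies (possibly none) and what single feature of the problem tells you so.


Diagnosis: no special technique — no zero denominators, no indeterminate clash at 0 — substitute and read off the value.


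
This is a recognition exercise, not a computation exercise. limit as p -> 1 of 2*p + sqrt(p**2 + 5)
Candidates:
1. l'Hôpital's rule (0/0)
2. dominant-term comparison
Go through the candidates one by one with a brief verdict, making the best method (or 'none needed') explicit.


Verdict: no special technique — nothing blocks direct substitution at 1: plug in and finish.
- l'Hôpital's rule (0/0): substituting the point gives a finite value outright — there is no indeterminate clash to repair.
- dominant-term comparison — this limit is not decided by comparing polynomial growth at infinity.


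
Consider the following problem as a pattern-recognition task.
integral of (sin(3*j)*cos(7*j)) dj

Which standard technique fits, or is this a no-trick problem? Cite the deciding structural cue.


Verdict: a trigonometric identity — mixed-frequency products such as sin(3*j)*cos(7*j) are designed for the product-to-sum formula.


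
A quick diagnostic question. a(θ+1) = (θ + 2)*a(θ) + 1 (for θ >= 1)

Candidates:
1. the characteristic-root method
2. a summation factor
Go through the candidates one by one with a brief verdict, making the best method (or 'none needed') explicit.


Technique: a summation factor — an index-dependent multiplier θ + 2 rules out characteristic roots; a summation factor converts it to a pure difference.
- the characteristic-root method: the coefficients vary with the index, breaking the constant-coefficient structure the method needs.
- a summation factor — yes, a natural case for it.


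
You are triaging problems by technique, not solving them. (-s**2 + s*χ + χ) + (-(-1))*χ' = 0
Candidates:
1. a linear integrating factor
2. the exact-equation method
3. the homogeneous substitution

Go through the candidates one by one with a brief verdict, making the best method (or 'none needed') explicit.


Technique: a linear integrating factor — linear in the unknown with genuine forcing: multiply through by the exponential of the integrated coefficient and the left side closes into one derivative.
- a linear integrating factor — yes, a natural case for it.
- the exact-equation method: the mixed-partials test fails on this split — it is not an exact differential as presented.
- the homogeneous substitution: the slope is not a function of the ratio of the variables alone.


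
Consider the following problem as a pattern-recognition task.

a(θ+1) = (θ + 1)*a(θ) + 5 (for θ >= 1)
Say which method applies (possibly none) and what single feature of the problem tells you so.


Method: a summation factor — one-term recursion with variable weight θ + 1 is solved by product normalization, not by root-finding.


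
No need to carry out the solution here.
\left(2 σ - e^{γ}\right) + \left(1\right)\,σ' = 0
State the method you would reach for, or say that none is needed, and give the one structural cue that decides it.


Diagnosis: a linear integrating factor — the unknown enters only to the first power against a nonzero forcing term — the integrating-factor template applies directly.


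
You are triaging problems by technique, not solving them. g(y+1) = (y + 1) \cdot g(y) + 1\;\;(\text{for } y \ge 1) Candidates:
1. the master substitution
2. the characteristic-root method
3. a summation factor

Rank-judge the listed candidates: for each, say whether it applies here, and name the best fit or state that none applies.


Diagnosis: a summation factor — an index-dependent multiplier y + 1 rules out characteristic roots; a summation factor converts it to a pure difference.
- the master substitution — no fixed divisor shrinks the index between calls.
- the characteristic-root method — the coefficients change with the index, which the root method cannot absorb.
- a summation factor — yes, a natural case for it.


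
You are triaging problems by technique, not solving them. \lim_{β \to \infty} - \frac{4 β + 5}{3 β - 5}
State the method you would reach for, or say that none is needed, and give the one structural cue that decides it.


Method: dominant-term comparison — at large β only the top-degree terms survive; compare the leading terms and the limit falls out. As a single quotient, the ∞/∞ shape would yield to repeated differentiation as well — the growth comparison gets there in one look.


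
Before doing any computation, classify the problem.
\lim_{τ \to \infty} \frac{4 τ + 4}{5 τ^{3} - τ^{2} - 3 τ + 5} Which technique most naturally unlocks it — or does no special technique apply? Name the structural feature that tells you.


Diagnosis: dominant-term comparison — divide through by the highest power of τ; every lower-order term dies and the dominant terms decide the limit. Viewed as a single quotient this is an ∞/∞ form — an at-infinity application of l'Hôpital's rule would also resolve it; comparing leading growth reads the answer without differentiating.


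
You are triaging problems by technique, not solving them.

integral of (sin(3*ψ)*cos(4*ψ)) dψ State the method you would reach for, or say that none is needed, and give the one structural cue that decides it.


Technique: a trigonometric identity — two different frequencies multiply in sin(3*ψ)*cos(4*ψ); the product-to-sum formula separates them.


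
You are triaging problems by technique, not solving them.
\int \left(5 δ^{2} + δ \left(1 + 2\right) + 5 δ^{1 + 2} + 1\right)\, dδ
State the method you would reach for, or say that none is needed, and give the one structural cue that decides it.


Technique: no special technique — nothing composite, nothing rational, nothing trigonometric — each constant-multiple power of δ integrates by the power rule alone.


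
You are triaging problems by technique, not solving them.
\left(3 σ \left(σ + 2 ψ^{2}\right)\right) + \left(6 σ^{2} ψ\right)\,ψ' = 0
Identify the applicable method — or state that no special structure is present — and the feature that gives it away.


Verdict: the exact-equation method — equality of cross partials is the green light — assemble the potential function term by term.


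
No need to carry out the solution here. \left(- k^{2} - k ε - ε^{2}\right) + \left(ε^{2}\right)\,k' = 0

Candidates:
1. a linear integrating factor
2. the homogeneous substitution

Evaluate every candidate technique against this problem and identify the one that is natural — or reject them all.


Best approach: the homogeneous substitution — scaling ε and k together leaves the slope fixed — it depends only on k/ε, so substitute the ratio.
- a linear integrating factor: a nonlinear term in the unknown puts this outside the integrating-factor template.
- the homogeneous substitution — yes — fits the structure here.


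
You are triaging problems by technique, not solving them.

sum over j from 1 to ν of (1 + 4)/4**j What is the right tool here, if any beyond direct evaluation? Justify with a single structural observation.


Diagnosis: the geometric series formula — consecutive terms stand in a fixed index-free ratio — the geometric sum formula closes it.


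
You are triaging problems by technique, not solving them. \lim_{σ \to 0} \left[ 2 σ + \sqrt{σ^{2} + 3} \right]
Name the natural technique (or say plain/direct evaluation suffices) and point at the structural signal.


Method: no special technique — no vanishing denominator and no indeterminate clash at the point — evaluation is immediate.


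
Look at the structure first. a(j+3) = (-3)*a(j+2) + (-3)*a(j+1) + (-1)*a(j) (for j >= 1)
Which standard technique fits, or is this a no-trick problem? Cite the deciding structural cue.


Verdict: the characteristic-root method — this is the constant-coefficient homogeneous case — the whole solution in j reduces to a polynomial's roots.


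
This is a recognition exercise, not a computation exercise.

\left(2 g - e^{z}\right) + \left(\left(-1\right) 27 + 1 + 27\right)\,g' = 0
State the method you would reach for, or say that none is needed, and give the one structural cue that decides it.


Best approach: a linear integrating factor — first power of g, nonzero forcing: the integrating-factor recipe applies verbatim with p = 2.


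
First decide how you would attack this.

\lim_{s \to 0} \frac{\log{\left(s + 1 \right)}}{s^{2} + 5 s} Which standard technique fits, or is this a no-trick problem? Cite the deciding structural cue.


Best approach: l'Hôpital's rule (0/0) — both numerator and denominator vanish at 0: the genuine 0/0 indeterminate that l'Hôpital exists for. A local series expansion at the point resolves it as well; the rule is the packaged version of that step.


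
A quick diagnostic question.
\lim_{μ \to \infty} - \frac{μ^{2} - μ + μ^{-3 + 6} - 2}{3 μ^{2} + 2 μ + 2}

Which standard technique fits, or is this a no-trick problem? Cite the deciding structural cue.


Technique: dominant-term comparison — divide through by the highest power of μ; every lower-order term dies and the dominant terms decide the limit. Differentiating the expression as a single quotient would eventually settle it as well; matching dominant growth settles it immediately.


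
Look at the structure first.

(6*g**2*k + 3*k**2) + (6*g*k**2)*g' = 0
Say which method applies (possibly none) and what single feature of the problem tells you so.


Verdict: the exact-equation method — check exactness first: here it holds (6*g**2*k + 3*k**2, 6*g*k**2 have matching cross partials), so no integrating factor is needed.


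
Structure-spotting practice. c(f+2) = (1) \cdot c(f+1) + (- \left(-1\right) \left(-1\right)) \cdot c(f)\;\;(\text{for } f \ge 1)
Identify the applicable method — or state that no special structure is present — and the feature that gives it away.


Technique: the characteristic-root method — the recurrence treats every index alike (constant coefficients, no forcing) — precisely the regime where r^f trials close it.


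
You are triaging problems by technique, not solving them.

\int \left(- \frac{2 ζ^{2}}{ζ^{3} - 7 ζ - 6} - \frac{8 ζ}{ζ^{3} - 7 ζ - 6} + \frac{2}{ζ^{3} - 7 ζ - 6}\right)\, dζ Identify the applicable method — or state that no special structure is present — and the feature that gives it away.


Best approach: partial fractions — once ζ^{3} - 7 ζ - 6 is factored, each root contributes a simple-fraction term; integrate them one at a time.


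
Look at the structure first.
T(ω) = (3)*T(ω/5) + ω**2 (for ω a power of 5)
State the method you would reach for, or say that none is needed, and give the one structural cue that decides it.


Diagnosis: the master substitution — the call at ω/5 makes this multiplicative recursion; the master-style substitution converts it to additive.


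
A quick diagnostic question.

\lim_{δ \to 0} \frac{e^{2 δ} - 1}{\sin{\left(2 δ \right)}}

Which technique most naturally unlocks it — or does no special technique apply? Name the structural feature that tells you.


Diagnosis: l'Hôpital's rule (0/0) — substituting 0 gives 0 over 0; differentiate top and bottom once and re-evaluate. The standard small-argument limits would also carry it; the rule is the systematic route.


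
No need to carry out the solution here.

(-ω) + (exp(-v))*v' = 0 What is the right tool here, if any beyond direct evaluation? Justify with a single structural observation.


Method: separation of variables — one side of the product carries the independent variable, the other the unknown — the textbook separation shape. The cross-partial test also passes here (vacuously, each side single-variable); the potential-function route would work, separation is simply more immediate.


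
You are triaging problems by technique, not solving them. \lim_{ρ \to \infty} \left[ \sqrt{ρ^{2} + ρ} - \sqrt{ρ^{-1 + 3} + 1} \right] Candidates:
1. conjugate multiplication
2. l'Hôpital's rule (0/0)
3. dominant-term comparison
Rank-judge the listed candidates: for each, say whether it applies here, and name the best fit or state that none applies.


Method: conjugate multiplication — the difference \sqrt{ρ^{2} + ρ} - \sqrt{ρ^{-1 + 3} + 1} is an ∞ − ∞ stalemate; its conjugate partner breaks the tie.
- conjugate multiplication: yes, a natural case for it.
- l'Hôpital's rule (0/0): no quotient structure at all: the clash is ∞ minus ∞, which rationalizing converts into a tractable ratio.
- dominant-term comparison: no ranking of term growth rates resolves the limit here.


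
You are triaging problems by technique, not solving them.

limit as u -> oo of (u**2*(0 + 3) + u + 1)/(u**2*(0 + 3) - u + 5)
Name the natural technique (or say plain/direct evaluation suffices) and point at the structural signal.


Verdict: dominant-term comparison — divide through by the highest power of u; every lower-order term dies and the dominant terms decide the limit. l'Hôpital's at-infinity variant applies to the expression viewed as a single quotient; the leading-term comparison is the direct route.


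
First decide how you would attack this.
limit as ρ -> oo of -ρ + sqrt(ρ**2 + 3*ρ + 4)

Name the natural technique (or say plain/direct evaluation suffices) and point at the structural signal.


Verdict: conjugate multiplication — sqrt(ρ**2 + 3*ρ + 4) and ρ both blow up, but their difference is tame once the conjugate rationalizes it.


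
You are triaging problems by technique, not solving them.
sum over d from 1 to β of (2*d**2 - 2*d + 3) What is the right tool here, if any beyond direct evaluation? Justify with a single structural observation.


Best approach: no special technique — this is bookkeeping, not technique: standard formulas for sums of constant-multiple powers of d apply termwise.


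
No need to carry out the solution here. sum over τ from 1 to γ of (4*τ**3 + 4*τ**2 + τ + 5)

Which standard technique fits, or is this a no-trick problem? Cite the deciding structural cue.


Technique: no special technique — constant-multiple powers of τ with no cancellation partners and no common ratio — use the standard power-sum formulas.


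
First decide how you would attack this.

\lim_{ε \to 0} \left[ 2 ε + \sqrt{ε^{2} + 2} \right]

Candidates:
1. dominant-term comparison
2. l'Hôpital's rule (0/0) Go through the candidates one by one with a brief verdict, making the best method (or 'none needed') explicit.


Technique: no special technique — no denominator vanishes and nothing blows up at 0: direct substitution is the whole computation.
- dominant-term comparison: no ranking of term growth rates resolves the limit here.
- l'Hôpital's rule (0/0) — substituting the point produces a determinate value, not a 0 over 0 clash.


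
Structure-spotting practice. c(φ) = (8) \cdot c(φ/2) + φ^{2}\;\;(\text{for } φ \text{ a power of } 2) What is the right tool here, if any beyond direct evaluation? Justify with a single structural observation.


Verdict: the master substitution — the argument shrinks by the factor 2, so measure the index on a logarithmic scale and the recursion becomes a shift.


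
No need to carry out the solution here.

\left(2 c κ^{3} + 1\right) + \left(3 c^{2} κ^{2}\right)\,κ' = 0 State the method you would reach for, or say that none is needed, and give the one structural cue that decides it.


Method: the exact-equation method — 2 c κ^{3} + 1 and 3 c^{2} κ^{2} pass the exactness check on the nose, so no integrating factor in c or κ is needed at all.


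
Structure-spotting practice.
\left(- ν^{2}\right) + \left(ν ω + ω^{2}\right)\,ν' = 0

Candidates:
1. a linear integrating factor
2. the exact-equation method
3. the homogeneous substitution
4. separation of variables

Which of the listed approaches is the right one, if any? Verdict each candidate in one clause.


Diagnosis: the homogeneous substitution — scaling ω and ν together leaves the slope fixed — it depends only on ν/ω, so substitute the ratio. Rewriting — with the variables' roles exchanged where the shape demands it — would expose a Bernoulli structure too; the homogeneous substitution simply reads the degrees directly.
- a linear integrating factor: the unknown enters nonlinearly (through a power, a denominator, or a transcendental function), which the linear integrating-factor recipe cannot absorb as-is — any repair would come from a preliminary substitution, not the factor.
- the exact-equation method: the cross partial derivatives disagree, so no single potential exists.
- the homogeneous substitution — applicable, and directly so.
- separation of variables: no algebra isolates the independent variable on one side and the unknown on the other.


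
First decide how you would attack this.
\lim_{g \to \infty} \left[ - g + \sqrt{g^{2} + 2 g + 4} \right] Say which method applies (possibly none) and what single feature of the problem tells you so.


Method: conjugate multiplication — divergence minus divergence hides a finite answer — expose it by pairing \sqrt{g^{2} + 2 g + 4} - g with its conjugate.


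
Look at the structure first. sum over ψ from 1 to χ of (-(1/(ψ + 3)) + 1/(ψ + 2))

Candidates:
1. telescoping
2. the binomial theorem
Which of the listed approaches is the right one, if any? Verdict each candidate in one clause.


Method: telescoping — consecutive terms evaluate one function at adjacent indices (1/(ψ + 2) is its current value): one term's tail is the next term's head, so the chain collapses.
- telescoping — yes, a natural case for it.
- the binomial theorem — no binomial coefficients pair with matched powers.


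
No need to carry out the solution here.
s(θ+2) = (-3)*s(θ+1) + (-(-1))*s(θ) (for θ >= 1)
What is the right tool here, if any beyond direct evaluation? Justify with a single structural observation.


Verdict: the characteristic-root method — linear, homogeneous, constant coefficients: solutions of the form r^θ exist — find the roots of the characteristic polynomial.


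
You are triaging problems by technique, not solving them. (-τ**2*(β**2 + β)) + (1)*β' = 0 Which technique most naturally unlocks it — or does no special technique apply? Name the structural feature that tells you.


Method: separation of variables — the slope splits multiplicatively: τ**2 carrying all τ-dependence times β**2 + β carrying all β-dependence — separate and integrate. This doubles as a Bernoulli equation in the unknown as written; dividing and integrating works on it directly.


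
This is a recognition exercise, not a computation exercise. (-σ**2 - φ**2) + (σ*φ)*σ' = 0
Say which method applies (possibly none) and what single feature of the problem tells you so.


Technique: the homogeneous substitution — solved for the derivative, the right side is unchanged under scaling φ and σ together — it depends only on the ratio σ/φ, so substitute a single ratio variable. Rearranged, this also fits the Bernoulli template directly; the homogeneous substitution reads the structure without the rearrangement.


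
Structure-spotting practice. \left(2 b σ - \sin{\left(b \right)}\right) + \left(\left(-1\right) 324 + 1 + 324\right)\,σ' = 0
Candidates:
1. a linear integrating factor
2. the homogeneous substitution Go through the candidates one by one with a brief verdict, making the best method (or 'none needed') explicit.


Verdict: a linear integrating factor — arrange it as σ' + 2 b·σ = (the forcing term) and the integrating factor does the rest.
- a linear integrating factor — yes, a natural case for it.
- the homogeneous substitution — the ratio substitution does not collapse this equation.


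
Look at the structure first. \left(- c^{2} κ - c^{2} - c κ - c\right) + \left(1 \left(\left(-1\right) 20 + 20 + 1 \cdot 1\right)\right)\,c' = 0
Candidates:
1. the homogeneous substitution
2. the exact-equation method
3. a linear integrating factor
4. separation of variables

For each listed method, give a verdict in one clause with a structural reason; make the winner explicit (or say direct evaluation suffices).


Method: separation of variables — one side of the product carries the independent variable, the other the unknown — the textbook separation shape. A Bernoulli substitution applies to this equation as given; separation takes the same equation in its displayed form.
- the homogeneous substitution — rescaling both variables together changes the slope, so no ratio substitution collapses it.
- the exact-equation method — no potential function has this form as its differential, as written.
- a linear integrating factor: the unknown enters nonlinearly (through a power, a denominator, or a transcendental function), which the linear integrating-factor recipe cannot absorb as-is — any repair would come from a preliminary substitution, not the factor.
- separation of variables: yes — fits the structure here.


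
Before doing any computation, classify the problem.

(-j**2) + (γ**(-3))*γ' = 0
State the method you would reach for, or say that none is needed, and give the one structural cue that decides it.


Verdict: separation of variables — one side of the product carries the independent variable, the other the unknown — the textbook separation shape. An exactness check succeeds on this form as well — separation and the potential function arrive at the same answer, separation more directly.


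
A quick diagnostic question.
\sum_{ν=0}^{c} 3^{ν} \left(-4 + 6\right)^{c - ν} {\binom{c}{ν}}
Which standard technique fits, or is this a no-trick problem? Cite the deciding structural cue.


Method: the binomial theorem — binomial coefficients against complementary powers of 3 and (-4 + 6): recognize the binomial expansion and resum.


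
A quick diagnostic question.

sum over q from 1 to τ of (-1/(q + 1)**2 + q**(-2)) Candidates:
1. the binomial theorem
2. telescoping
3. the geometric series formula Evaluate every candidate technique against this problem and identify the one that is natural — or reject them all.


Best approach: telescoping — write out three consecutive terms and watch the interior cancel: the advanced copy one term subtracts reappears as the very next term's leading piece, pair after pair.
- the binomial theorem: no binomial coefficients pair with matched powers.
- telescoping: a fit — the right tool for this form.
- the geometric series formula: there is no constant term-to-term ratio.


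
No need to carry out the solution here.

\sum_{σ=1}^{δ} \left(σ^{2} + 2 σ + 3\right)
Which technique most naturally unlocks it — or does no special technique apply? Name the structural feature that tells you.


Method: no special technique — nothing telescopes and nothing is geometric; polynomial terms in σ sum term by term.


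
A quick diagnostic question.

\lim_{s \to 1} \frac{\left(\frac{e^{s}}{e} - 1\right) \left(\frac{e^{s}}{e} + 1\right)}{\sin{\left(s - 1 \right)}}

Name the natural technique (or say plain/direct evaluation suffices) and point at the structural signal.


Diagnosis: l'Hôpital's rule (0/0) — numerator and denominator both vanish at 1 — a genuine 0/0 form, which is exactly when l'Hôpital applies. Expanding numerator and denominator to first order gives the same value — the rule automates exactly that.


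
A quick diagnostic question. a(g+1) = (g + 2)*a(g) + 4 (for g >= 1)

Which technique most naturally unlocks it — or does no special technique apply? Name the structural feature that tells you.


Verdict: a summation factor — rescale the sequence by the product of the weights g + 2 so far — the recurrence collapses to a plain running sum.


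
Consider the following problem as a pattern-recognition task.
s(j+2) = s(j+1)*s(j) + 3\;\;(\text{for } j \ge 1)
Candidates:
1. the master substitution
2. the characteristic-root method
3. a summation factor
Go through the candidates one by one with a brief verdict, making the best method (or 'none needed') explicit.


Technique: no special technique — the new term depends nonlinearly on the old ones, which disqualifies every superposition-based technique.
- the master substitution: the recursion shifts the index rather than dividing it.
- the characteristic-root method: nonlinearity rules out exponential-mode superposition from the start.
- a summation factor: no summation factor applies — the rule is not linear in the sequence values.


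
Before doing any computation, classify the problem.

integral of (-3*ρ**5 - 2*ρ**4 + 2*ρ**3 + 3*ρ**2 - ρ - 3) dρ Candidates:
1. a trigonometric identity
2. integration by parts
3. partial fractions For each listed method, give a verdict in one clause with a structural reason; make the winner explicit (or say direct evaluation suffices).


Verdict: no special technique — every term is a constant multiple of a power of ρ; term-wise power-rule integration needs no preliminary transformation.
- a trigonometric identity — no sine or cosine appears, so there is nothing for a trigonometric identity to act on.
- integration by parts: splitting off a factor buys nothing — the integrand integrates directly without parts.
- partial fractions — the expression is not a ratio of polynomials that decomposes further.


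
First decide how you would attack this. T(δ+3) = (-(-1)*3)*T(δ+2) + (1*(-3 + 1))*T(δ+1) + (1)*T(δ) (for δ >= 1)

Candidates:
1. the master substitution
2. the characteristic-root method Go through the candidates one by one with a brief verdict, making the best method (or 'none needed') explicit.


Diagnosis: the characteristic-root method — fixed numeric weights on consecutive terms and no forcing term added: the root method in its home territory.
- the master substitution: there is no divide-the-index recursive argument.
- the characteristic-root method — yes, a natural case for it.


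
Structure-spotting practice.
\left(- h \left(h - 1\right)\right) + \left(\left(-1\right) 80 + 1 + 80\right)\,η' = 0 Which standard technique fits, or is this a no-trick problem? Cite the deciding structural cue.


Verdict: no special technique — the slope is a function of h alone, so integrate both sides directly.


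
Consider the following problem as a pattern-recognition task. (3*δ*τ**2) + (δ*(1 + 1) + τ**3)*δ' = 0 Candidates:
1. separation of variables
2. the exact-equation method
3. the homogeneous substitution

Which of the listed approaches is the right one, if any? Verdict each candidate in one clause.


Diagnosis: the exact-equation method — equality of cross partials is the green light — assemble the potential function term by term.
- separation of variables: no algebra isolates the independent variable on one side and the unknown on the other.
- the exact-equation method: applies; the problem has the shape this method handles.
- the homogeneous substitution: the ratio of the variables does not determine the slope.


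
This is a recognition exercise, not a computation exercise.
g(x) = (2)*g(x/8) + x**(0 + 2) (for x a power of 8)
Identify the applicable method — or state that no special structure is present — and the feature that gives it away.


Diagnosis: the master substitution — the argument x/8 divides the index by 8; the standard x = 8^m substitution converts it to a constant-shift recurrence.


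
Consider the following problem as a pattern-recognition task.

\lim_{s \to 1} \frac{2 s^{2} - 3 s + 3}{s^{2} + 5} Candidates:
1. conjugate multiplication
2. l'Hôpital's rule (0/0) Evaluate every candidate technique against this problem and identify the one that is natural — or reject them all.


Diagnosis: no special technique — nothing blocks direct substitution at 1: plug in and finish.
- conjugate multiplication — no divergent radical difference is present for a conjugate pair to cancel.
- l'Hôpital's rule (0/0): substituting the point produces a determinate value, not a 0 over 0 clash.


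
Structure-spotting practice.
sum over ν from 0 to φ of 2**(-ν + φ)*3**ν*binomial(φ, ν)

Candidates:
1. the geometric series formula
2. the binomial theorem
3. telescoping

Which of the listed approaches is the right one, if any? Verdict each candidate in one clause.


Verdict: the binomial theorem — the binomial coefficients weight matched powers of 3 and 2, which is exactly the expansion of a binomial power.
- the geometric series formula: the term-to-term ratio drifts with the index — the one thing the geometric formula cannot absorb.
- the binomial theorem: applies; the problem has the shape this method handles.
- telescoping — in the displayed form, no term reappears at a neighboring index to cancel against.
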